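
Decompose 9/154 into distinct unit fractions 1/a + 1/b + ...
1/18 + 1/347 + 1/240471

Greedy algorithm:
9/154: ceiling(154/9) = 18, use 1/18
2/693: ceiling(693/2) = 347, use 1/347
1/240471: ceiling(240471/1) = 240471, use 1/240471
Result: 9/154 = 1/18 + 1/347 + 1/240471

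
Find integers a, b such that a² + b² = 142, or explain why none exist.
Not possible

Factorization: 142 = 2 × 71
By Fermat: n is sum of two squares iff every prime p ≡ 3 (mod 4) appears to even power.
Prime(s) ≡ 3 (mod 4) with odd exponent: [(71, 1)]
Therefore 142 cannot be expressed as a² + b².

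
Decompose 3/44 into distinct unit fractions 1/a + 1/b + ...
1/15 + 1/660

Greedy algorithm:
3/44: ceiling(44/3) = 15, use 1/15
1/660: ceiling(660/1) = 660, use 1/660
Result: 3/44 = 1/15 + 1/660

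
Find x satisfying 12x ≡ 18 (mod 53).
x ≡ 28 (mod 53)

gcd(12, 53) = 1, which divides 18, so solutions exist.
Find 12^(-1) mod 53 by the extended Euclidean algorithm:
53 = 4 × 12 + 5  ⟹  5 = (1)·53 + (-4)·12
12 = 2 × 5 + 2  ⟹  2 = (-2)·53 + (9)·12
5 = 2 × 2 + 1  ⟹  1 = (5)·53 + (-22)·12
So (-22)·12 ≡ 1 (mod 53), i.e. 12^(-1) ≡ -22 ≡ 31 (mod 53).
x ≡ 31 × 18 = 558 ≡ 28 (mod 53).
Check: 12 × 28 = 336 ≡ 18 (mod 53).
Unique solution: x ≡ 28 (mod 53)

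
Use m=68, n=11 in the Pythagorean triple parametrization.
(4503, 1496, 4745)

Euclid's formula: a = m² - n², b = 2mn, c = m² + n²
m = 68, n = 11
a = 68² - 11² = 4624 - 121 = 4503
b = 2 × 68 × 11 = 1496
c = 68² + 11² = 4624 + 121 = 4745
Verification: 4503² + 1496² = 20277009 + 2238016 = 22515025 = 4745² ✓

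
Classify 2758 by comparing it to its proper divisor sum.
deficient

Proper divisors of 2758: sum = 1 + 2 + 7 + 14 + 197 + 394 + 1379 = 1994
Since 1994 < 2758, 2758 is deficient.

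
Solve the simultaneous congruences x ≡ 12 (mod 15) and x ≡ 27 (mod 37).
27

Using Chinese Remainder Theorem:
M = 15 × 37 = 555
M1 = 37, M2 = 15
y1 = 37^(-1) mod 15 = 13
y2 = 15^(-1) mod 37 = 5
x = (12×37×13 + 27×15×5) mod 555 = 27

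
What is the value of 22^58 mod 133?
43

Repeated squaring. Binary of 58 = 111010.
22^1 ≡ 22 (mod 133); 22^2 ≡ 85 (mod 133); 22^4 ≡ 43 (mod 133); 22^8 ≡ 120 (mod 133); 22^16 ≡ 36 (mod 133); 22^32 ≡ 99 (mod 133)
22^58 = 22^2 × 22^8 × 22^16 × 22^32 ≡ 43 (mod 133)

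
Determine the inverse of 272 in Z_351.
311

gcd(272, 351) = 1, so the inverse exists.
Extended Euclidean algorithm on (351, 272):
351 = 1 × 272 + 79  ⟹  79 = (1)·351 + (-1)·272
272 = 3 × 79 + 35  ⟹  35 = (-3)·351 + (4)·272
79 = 2 × 35 + 9  ⟹  9 = (7)·351 + (-9)·272
35 = 3 × 9 + 8  ⟹  8 = (-24)·351 + (31)·272
9 = 1 × 8 + 1  ⟹  1 = (31)·351 + (-40)·272
So (-40)·272 ≡ 1 (mod 351), i.e. 272^(-1) ≡ -40 ≡ 311 (mod 351).
Check: 272 × 311 = 84592 ≡ 1 (mod 351)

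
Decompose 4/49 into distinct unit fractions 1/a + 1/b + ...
1/13 + 1/213 + 1/67841 + 1/9204734721

Greedy algorithm:
4/49: ceiling(49/4) = 13, use 1/13
3/637: ceiling(637/3) = 213, use 1/213
2/135681: ceiling(135681/2) = 67841, use 1/67841
1/9204734721: ceiling(9204734721/1) = 9204734721, use 1/9204734721
Result: 4/49 = 1/13 + 1/213 + 1/67841 + 1/9204734721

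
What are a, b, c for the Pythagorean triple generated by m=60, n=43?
(1751, 5160, 5449)

Euclid's formula: a = m² - n², b = 2mn, c = m² + n²
m = 60, n = 43
a = 60² - 43² = 3600 - 1849 = 1751
b = 2 × 60 × 43 = 5160
c = 60² + 43² = 3600 + 1849 = 5449
Verification: 1751² + 5160² = 3066001 + 26625600 = 29691601 = 5449² ✓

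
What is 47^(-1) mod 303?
245

gcd(47, 303) = 1, so the inverse exists.
Extended Euclidean algorithm on (303, 47):
303 = 6 × 47 + 21  ⟹  21 = (1)·303 + (-6)·47
47 = 2 × 21 + 5  ⟹  5 = (-2)·303 + (13)·47
21 = 4 × 5 + 1  ⟹  1 = (9)·303 + (-58)·47
So (-58)·47 ≡ 1 (mod 303), i.e. 47^(-1) ≡ -58 ≡ 245 (mod 303).
Check: 47 × 245 = 11515 ≡ 1 (mod 303)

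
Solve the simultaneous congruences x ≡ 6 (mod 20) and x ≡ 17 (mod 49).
66

Using Chinese Remainder Theorem:
M = 20 × 49 = 980
M1 = 49, M2 = 20
y1 = 49^(-1) mod 20 = 9
y2 = 20^(-1) mod 49 = 27
x = (6×49×9 + 17×20×27) mod 980 = 66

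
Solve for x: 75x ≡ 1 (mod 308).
115

gcd(75, 308) = 1, so the inverse exists.
Extended Euclidean algorithm on (308, 75):
308 = 4 × 75 + 8  ⟹  8 = (1)·308 + (-4)·75
75 = 9 × 8 + 3  ⟹  3 = (-9)·308 + (37)·75
8 = 2 × 3 + 2  ⟹  2 = (19)·308 + (-78)·75
3 = 1 × 2 + 1  ⟹  1 = (-28)·308 + (115)·75
So (115)·75 ≡ 1 (mod 308), i.e. 75^(-1) ≡ 115 (mod 308).
Check: 75 × 115 = 8625 ≡ 1 (mod 308)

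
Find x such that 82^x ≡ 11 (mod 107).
60

Baby-step giant-step with step n = ⌈√107⌉ = 11.
Baby steps 82^j mod 107 (j:value) for j=0..10: 0:1, 1:82, 2:90, 3:104, 4:75, 5:51, 6:9, 7:96, 8:61, 9:80, 10:33.
Giant-step multiplier: 82^(-11) ≡ 82^(106-11) = 82^95 ≡ 38 (mod 107).
Giant steps γ_i = 11·38^i mod 107: γ_0=11, γ_1=97, γ_2=48, γ_3=5, γ_4=83, γ_5=51 (in table at j=5).
x = i·n + j = 5·11 + 5 = 60.
Check: 82^60 ≡ 11 (mod 107).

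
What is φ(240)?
64

240 = 2^4 × 3 × 5
φ(n) = n × ∏(1 - 1/p) for each prime p dividing n
φ(240) = 240 × (1 - 1/2) × (1 - 1/3) × (1 - 1/5) = 64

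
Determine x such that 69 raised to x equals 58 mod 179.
21

Baby-step giant-step with step n = ⌈√179⌉ = 14.
Baby steps 69^j mod 179 (j:value) for j=0..13: 0:1, 1:69, 2:107, 3:44, 4:172, 5:54, 6:146, 7:50, 8:49, 9:159, 10:52, 11:8, 12:15, 13:140.
Giant-step multiplier: 69^(-14) ≡ 69^(178-14) = 69^164 ≡ 149 (mod 179).
Giant steps γ_i = 58·149^i mod 179: γ_0=58, γ_1=50 (in table at j=7).
x = i·n + j = 1·14 + 7 = 21.
Check: 69^21 ≡ 58 (mod 179).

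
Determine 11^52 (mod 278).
159

Repeated squaring. Binary of 52 = 110100.
11^1 ≡ 11 (mod 278); 11^2 ≡ 121 (mod 278); 11^4 ≡ 185 (mod 278); 11^8 ≡ 31 (mod 278); 11^16 ≡ 127 (mod 278); 11^32 ≡ 5 (mod 278)
11^52 = 11^4 × 11^16 × 11^32 ≡ 159 (mod 278)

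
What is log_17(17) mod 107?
1

Baby-step giant-step with step n = ⌈√107⌉ = 11.
Baby steps 17^j mod 107 (j:value) for j=0..10: 0:1, 1:17, 2:75, 3:98, 4:61, 5:74, 6:81, 7:93, 8:83, 9:20, 10:19.
h = 17 is already in the table at j=1, so x = 1.
Check: 17^1 ≡ 17 (mod 107).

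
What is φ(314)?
156

314 = 2 × 157
φ(n) = n × ∏(1 - 1/p) for each prime p dividing n
φ(314) = 314 × (1 - 1/2) × (1 - 1/157) = 156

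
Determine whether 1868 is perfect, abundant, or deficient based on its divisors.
deficient

Proper divisors of 1868: sum = 1 + 2 + 4 + 467 + 934 = 1408
Since 1408 < 1868, 1868 is deficient.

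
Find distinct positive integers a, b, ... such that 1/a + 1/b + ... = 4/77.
1/20 + 1/514 + 1/395780

Greedy algorithm:
4/77: ceiling(77/4) = 20, use 1/20
3/1540: ceiling(1540/3) = 514, use 1/514
1/395780: ceiling(395780/1) = 395780, use 1/395780
Result: 4/77 = 1/20 + 1/514 + 1/395780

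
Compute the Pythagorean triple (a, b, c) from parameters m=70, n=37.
(3531, 5180, 6269)

Euclid's formula: a = m² - n², b = 2mn, c = m² + n²
m = 70, n = 37
a = 70² - 37² = 4900 - 1369 = 3531
b = 2 × 70 × 37 = 5180
c = 70² + 37² = 4900 + 1369 = 6269
Verification: 3531² + 5180² = 12467961 + 26832400 = 39300361 = 6269² ✓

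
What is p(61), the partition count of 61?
1121505

p(n) counts ways to write n as a sum of positive integers (order ignored).
Euler's pentagonal recurrence: p(k) = p(k-1) + p(k-2) - p(k-5) - p(k-7) + p(k-12) + p(k-15) - ... (offsets j(3j∓1)/2, signs ++--, p(0)=1, p(<0)=0).
DP table for k = 0..60: p(0)=1, p(1)=1, p(2)=2, p(3)=3, p(4)=5, p(5)=7, p(6)=11, p(7)=15, p(8)=22, p(9)=30, p(10)=42, p(11)=56, p(12)=77, p(13)=101, p(14)=135, p(15)=176, p(16)=231, p(17)=297, p(18)=385, p(19)=490, p(20)=627, p(21)=792, p(22)=1002, p(23)=1255, p(24)=1575, p(25)=1958, p(26)=2436, p(27)=3010, p(28)=3718, p(29)=4565, p(30)=5604, p(31)=6842, p(32)=8349, p(33)=10143, p(34)=12310, p(35)=14883, p(36)=17977, p(37)=21637, p(38)=26015, p(39)=31185, p(40)=37338, p(41)=44583, p(42)=53174, p(43)=63261, p(44)=75175, p(45)=89134, p(46)=105558, p(47)=124754, p(48)=147273, p(49)=173525, p(50)=204226, p(51)=239943, p(52)=281589, p(53)=329931, p(54)=386155, p(55)=451276, p(56)=526823, p(57)=614154, p(58)=715220, p(59)=831820, p(60)=966467.
Final step: p(61) = p(60) + p(59) - p(56) - p(54) + p(49) + p(46) - p(39) - p(35) + p(26) + p(21) - p(10) - p(4)
= 966467 + 831820 - 526823 - 386155 + 173525 + 105558 - 31185 - 14883 + 2436 + 792 - 42 - 5
= 1121505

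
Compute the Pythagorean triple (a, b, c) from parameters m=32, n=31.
(63, 1984, 1985)

Euclid's formula: a = m² - n², b = 2mn, c = m² + n²
m = 32, n = 31
a = 32² - 31² = 1024 - 961 = 63
b = 2 × 32 × 31 = 1984
c = 32² + 31² = 1024 + 961 = 1985
Verification: 63² + 1984² = 3969 + 3936256 = 3940225 = 1985² ✓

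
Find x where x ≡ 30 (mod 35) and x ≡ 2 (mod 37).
520

Using Chinese Remainder Theorem:
M = 35 × 37 = 1295
M1 = 37, M2 = 35
y1 = 37^(-1) mod 35 = 18
y2 = 35^(-1) mod 37 = 18
x = (30×37×18 + 2×35×18) mod 1295 = 520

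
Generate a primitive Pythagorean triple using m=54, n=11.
(2795, 1188, 3037)

Euclid's formula: a = m² - n², b = 2mn, c = m² + n²
m = 54, n = 11
a = 54² - 11² = 2916 - 121 = 2795
b = 2 × 54 × 11 = 1188
c = 54² + 11² = 2916 + 121 = 3037
Verification: 2795² + 1188² = 7812025 + 1411344 = 9223369 = 3037² ✓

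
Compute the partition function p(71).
4697205

p(n) counts ways to write n as a sum of positive integers (order ignored).
Euler's pentagonal recurrence: p(k) = p(k-1) + p(k-2) - p(k-5) - p(k-7) + p(k-12) + p(k-15) - ... (offsets j(3j∓1)/2, signs ++--, p(0)=1, p(<0)=0).
DP table for k = 0..70: p(0)=1, p(1)=1, p(2)=2, p(3)=3, p(4)=5, p(5)=7, p(6)=11, p(7)=15, p(8)=22, p(9)=30, p(10)=42, p(11)=56, p(12)=77, p(13)=101, p(14)=135, p(15)=176, p(16)=231, p(17)=297, p(18)=385, p(19)=490, p(20)=627, p(21)=792, p(22)=1002, p(23)=1255, p(24)=1575, p(25)=1958, p(26)=2436, p(27)=3010, p(28)=3718, p(29)=4565, p(30)=5604, p(31)=6842, p(32)=8349, p(33)=10143, p(34)=12310, p(35)=14883, p(36)=17977, p(37)=21637, p(38)=26015, p(39)=31185, p(40)=37338, p(41)=44583, p(42)=53174, p(43)=63261, p(44)=75175, p(45)=89134, p(46)=105558, p(47)=124754, p(48)=147273, p(49)=173525, p(50)=204226, p(51)=239943, p(52)=281589, p(53)=329931, p(54)=386155, p(55)=451276, p(56)=526823, p(57)=614154, p(58)=715220, p(59)=831820, p(60)=966467, p(61)=1121505, p(62)=1300156, p(63)=1505499, p(64)=1741630, p(65)=2012558, p(66)=2323520, p(67)=2679689, p(68)=3087735, p(69)=3554345, p(70)=4087968.
Final step: p(71) = p(70) + p(69) - p(66) - p(64) + p(59) + p(56) - p(49) - p(45) + p(36) + p(31) - p(20) - p(14) + p(1)
= 4087968 + 3554345 - 2323520 - 1741630 + 831820 + 526823 - 173525 - 89134 + 17977 + 6842 - 627 - 135 + 1
= 4697205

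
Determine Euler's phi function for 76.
36

76 = 2^2 × 19
φ(n) = n × ∏(1 - 1/p) for each prime p dividing n
φ(76) = 76 × (1 - 1/2) × (1 - 1/19) = 36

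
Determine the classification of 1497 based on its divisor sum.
deficient

Proper divisors of 1497: sum = 1 + 3 + 499 = 503
Since 503 < 1497, 1497 is deficient.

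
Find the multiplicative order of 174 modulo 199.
66

199 is prime, so ord(174) divides φ(199) = 198.
Divisors of 198: 1, 2, 3, 6, 9, 11, 18, 22, 33, 66, 99, 198.
Repeated squaring: 174^1 ≡ 174, 174^2 ≡ 28, 174^4 ≡ 187, 174^8 ≡ 144, 174^16 ≡ 40, 174^32 ≡ 8, 174^64 ≡ 64, 174^128 ≡ 116 (mod 199).
Test 174^d mod 199 for each divisor d in increasing order:
174^1 ≡ 174
174^2 ≡ 28
174^3 = 174^2·174^1 ≡ 96
174^6 = 174^4·174^2 ≡ 62
174^9 = 174^8·174^1 ≡ 181
174^11 = 174^8·174^2·174^1 ≡ 93
174^18 = 174^16·174^2 ≡ 125
174^22 = 174^16·174^4·174^2 ≡ 92
174^33 = 174^32·174^1 ≡ 198
174^66 = 174^64·174^2 ≡ 1  ← first divisor giving 1
The order is 66.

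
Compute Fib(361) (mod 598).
275

Matrix identity: Q^n = [[F_(n+1), F_n], [F_n, F_(n-1)]] with Q = [[1,1],[1,0]].
n = 361 = 101101001₂. Square-and-multiply, entries mod 598:
Q^1 = [[1,1],[1,0]]
Q^2 = (Q^1)² = [[2,1],[1,1]]
Q^5 = (Q^2)²·Q = [[8,5],[5,3]]
Q^11 = (Q^5)²·Q = [[144,89],[89,55]]
Q^22 = (Q^11)² = [[551,369],[369,182]]
Q^45 = (Q^22)²·Q = [[413,232],[232,181]]
Q^90 = (Q^45)² = [[143,268],[268,473]]
Q^180 = (Q^90)² = [[181,40],[40,141]]
Q^361 = (Q^180)²·Q = [[597,275],[275,322]]
F_361 mod 598 = Q^361[0][1] = 275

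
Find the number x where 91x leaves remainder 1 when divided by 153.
37

gcd(91, 153) = 1, so the inverse exists.
Extended Euclidean algorithm on (153, 91):
153 = 1 × 91 + 62  ⟹  62 = (1)·153 + (-1)·91
91 = 1 × 62 + 29  ⟹  29 = (-1)·153 + (2)·91
62 = 2 × 29 + 4  ⟹  4 = (3)·153 + (-5)·91
29 = 7 × 4 + 1  ⟹  1 = (-22)·153 + (37)·91
So (37)·91 ≡ 1 (mod 153), i.e. 91^(-1) ≡ 37 (mod 153).
Check: 91 × 37 = 3367 ≡ 1 (mod 153)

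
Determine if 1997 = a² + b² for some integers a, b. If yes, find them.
29² + 34² (a=29, b=34)

Factorization: 1997 = 1997
By Fermat: n is sum of two squares iff every prime p ≡ 3 (mod 4) appears to even power.
All primes ≡ 3 (mod 4) appear to even power.
Search a = 0, 1, 2, … for 1997 - a² a perfect square: first hit at a = 29: 1997 - 841 = 1156 = 34².
1997 = 29² + 34² = 841 + 1156 ✓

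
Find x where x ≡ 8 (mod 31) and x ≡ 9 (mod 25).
659

Using Chinese Remainder Theorem:
M = 31 × 25 = 775
M1 = 25, M2 = 31
y1 = 25^(-1) mod 31 = 5
y2 = 31^(-1) mod 25 = 21
x = (8×25×5 + 9×31×21) mod 775 = 659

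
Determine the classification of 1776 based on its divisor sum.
abundant

Proper divisors of 1776: sum = 1 + 2 + 3 + 4 + 6 + 8 + 12 + 16 + ... + 296 + 444 + 592 + 888 (19 divisors) = 2936
Since 2936 > 1776, 1776 is abundant.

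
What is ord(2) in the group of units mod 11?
10

11 is prime, so ord(2) divides φ(11) = 10.
Divisors of 10: 1, 2, 5, 10.
Repeated squaring: 2^1 ≡ 2, 2^2 ≡ 4, 2^4 ≡ 5, 2^8 ≡ 3 (mod 11).
Test 2^d mod 11 for each divisor d in increasing order:
2^1 ≡ 2
2^2 ≡ 4
2^5 = 2^4·2^1 ≡ 10
2^10 = 2^8·2^2 ≡ 1  ← first divisor giving 1
The order is 10.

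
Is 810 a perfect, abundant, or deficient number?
abundant

Proper divisors of 810: sum = 1 + 2 + 3 + 5 + 6 + 9 + 10 + 15 + ... + 135 + 162 + 270 + 405 (19 divisors) = 1368
Since 1368 > 810, 810 is abundant.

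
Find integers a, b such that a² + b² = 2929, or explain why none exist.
15² + 52² (a=15, b=52)

Factorization: 2929 = 29 × 101
By Fermat: n is sum of two squares iff every prime p ≡ 3 (mod 4) appears to even power.
All primes ≡ 3 (mod 4) appear to even power.
Search a = 0, 1, 2, … for 2929 - a² a perfect square: first hit at a = 15: 2929 - 225 = 2704 = 52².
2929 = 15² + 52² = 225 + 2704 ✓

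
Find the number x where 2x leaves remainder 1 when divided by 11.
6

gcd(2, 11) = 1, so the inverse exists.
Extended Euclidean algorithm on (11, 2):
11 = 5 × 2 + 1  ⟹  1 = (1)·11 + (-5)·2
So (-5)·2 ≡ 1 (mod 11), i.e. 2^(-1) ≡ -5 ≡ 6 (mod 11).
Check: 2 × 6 = 12 ≡ 1 (mod 11)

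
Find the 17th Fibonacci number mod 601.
395

Matrix identity: Q^n = [[F_(n+1), F_n], [F_n, F_(n-1)]] with Q = [[1,1],[1,0]].
n = 17 = 10001₂. Square-and-multiply, entries mod 601:
Q^1 = [[1,1],[1,0]]
Q^2 = (Q^1)² = [[2,1],[1,1]]
Q^4 = (Q^2)² = [[5,3],[3,2]]
Q^8 = (Q^4)² = [[34,21],[21,13]]
Q^17 = (Q^8)²·Q = [[180,395],[395,386]]
F_17 mod 601 = Q^17[0][1] = 395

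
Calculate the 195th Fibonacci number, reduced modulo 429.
170

Matrix identity: Q^n = [[F_(n+1), F_n], [F_n, F_(n-1)]] with Q = [[1,1],[1,0]].
n = 195 = 11000011₂. Square-and-multiply, entries mod 429:
Q^1 = [[1,1],[1,0]]
Q^3 = (Q^1)²·Q = [[3,2],[2,1]]
Q^6 = (Q^3)² = [[13,8],[8,5]]
Q^12 = (Q^6)² = [[233,144],[144,89]]
Q^24 = (Q^12)² = [[379,36],[36,343]]
Q^48 = (Q^24)² = [[364,252],[252,112]]
Q^97 = (Q^48)²·Q = [[208,376],[376,261]]
Q^195 = (Q^97)²·Q = [[195,170],[170,25]]
F_195 mod 429 = Q^195[0][1] = 170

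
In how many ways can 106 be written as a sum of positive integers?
384276336

p(n) counts ways to write n as a sum of positive integers (order ignored).
Euler's pentagonal recurrence: p(k) = p(k-1) + p(k-2) - p(k-5) - p(k-7) + p(k-12) + p(k-15) - ... (offsets j(3j∓1)/2, signs ++--, p(0)=1, p(<0)=0).
DP table for k = 0..105: p(0)=1, p(1)=1, p(2)=2, p(3)=3, p(4)=5, p(5)=7, p(6)=11, p(7)=15, p(8)=22, p(9)=30, p(10)=42, p(11)=56, p(12)=77, p(13)=101, p(14)=135, p(15)=176, p(16)=231, p(17)=297, p(18)=385, p(19)=490, p(20)=627, p(21)=792, p(22)=1002, p(23)=1255, p(24)=1575, p(25)=1958, p(26)=2436, p(27)=3010, p(28)=3718, p(29)=4565, p(30)=5604, p(31)=6842, p(32)=8349, p(33)=10143, p(34)=12310, p(35)=14883, p(36)=17977, p(37)=21637, p(38)=26015, p(39)=31185, p(40)=37338, p(41)=44583, p(42)=53174, p(43)=63261, p(44)=75175, p(45)=89134, p(46)=105558, p(47)=124754, p(48)=147273, p(49)=173525, p(50)=204226, p(51)=239943, p(52)=281589, p(53)=329931, p(54)=386155, p(55)=451276, p(56)=526823, p(57)=614154, p(58)=715220, p(59)=831820, p(60)=966467, p(61)=1121505, p(62)=1300156, p(63)=1505499, p(64)=1741630, p(65)=2012558, p(66)=2323520, p(67)=2679689, p(68)=3087735, p(69)=3554345, p(70)=4087968, p(71)=4697205, p(72)=5392783, p(73)=6185689, p(74)=7089500, p(75)=8118264, p(76)=9289091, p(77)=10619863, p(78)=12132164, p(79)=13848650, p(80)=15796476, p(81)=18004327, p(82)=20506255, p(83)=23338469, p(84)=26543660, p(85)=30167357, p(86)=34262962, p(87)=38887673, p(88)=44108109, p(89)=49995925, p(90)=56634173, p(91)=64112359, p(92)=72533807, p(93)=82010177, p(94)=92669720, p(95)=104651419, p(96)=118114304, p(97)=133230930, p(98)=150198136, p(99)=169229875, p(100)=190569292, p(101)=214481126, p(102)=241265379, p(103)=271248950, p(104)=304801365, p(105)=342325709.
Final step: p(106) = p(105) + p(104) - p(101) - p(99) + p(94) + p(91) - p(84) - p(80) + p(71) + p(66) - p(55) - p(49) + p(36) + p(29) - p(14) - p(6)
= 342325709 + 304801365 - 214481126 - 169229875 + 92669720 + 64112359 - 26543660 - 15796476 + 4697205 + 2323520 - 451276 - 173525 + 17977 + 4565 - 135 - 11
= 384276336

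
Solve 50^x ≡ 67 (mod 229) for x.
223

Baby-step giant-step with step n = ⌈√229⌉ = 16.
Baby steps 50^j mod 229 (j:value) for j=0..15: 0:1, 1:50, 2:210, 3:195, 4:132, 5:188, 6:11, 7:92, 8:20, 9:84, 10:78, 11:7, 12:121, 13:96, 14:220, 15:8.
Giant-step multiplier: 50^(-16) ≡ 50^(228-16) = 50^212 ≡ 75 (mod 229).
Giant steps γ_i = 67·75^i mod 229: γ_0=67, γ_1=216, γ_2=170, γ_3=155, γ_4=175, γ_5=72, γ_6=133, γ_7=128, γ_8=211, γ_9=24, γ_10=197, γ_11=119, γ_12=223, γ_13=8 (in table at j=15).
x = i·n + j = 13·16 + 15 = 223.
Check: 50^223 ≡ 67 (mod 229).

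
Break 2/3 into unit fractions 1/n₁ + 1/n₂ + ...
1/2 + 1/6

Greedy algorithm:
2/3: ceiling(3/2) = 2, use 1/2
1/6: ceiling(6/1) = 6, use 1/6
Result: 2/3 = 1/2 + 1/6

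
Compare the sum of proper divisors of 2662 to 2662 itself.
deficient

Proper divisors of 2662: sum = 1 + 2 + 11 + 22 + 121 + 242 + 1331 = 1730
Since 1730 < 2662, 2662 is deficient.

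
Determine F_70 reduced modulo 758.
127

Matrix identity: Q^n = [[F_(n+1), F_n], [F_n, F_(n-1)]] with Q = [[1,1],[1,0]].
n = 70 = 1000110₂. Square-and-multiply, entries mod 758:
Q^1 = [[1,1],[1,0]]
Q^2 = (Q^1)² = [[2,1],[1,1]]
Q^4 = (Q^2)² = [[5,3],[3,2]]
Q^8 = (Q^4)² = [[34,21],[21,13]]
Q^17 = (Q^8)²·Q = [[310,81],[81,229]]
Q^35 = (Q^17)²·Q = [[26,331],[331,453]]
Q^70 = (Q^35)² = [[327,127],[127,200]]
F_70 mod 758 = Q^70[0][1] = 127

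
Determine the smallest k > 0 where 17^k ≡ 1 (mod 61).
60

61 is prime, so ord(17) divides φ(61) = 60.
Divisors of 60: 1, 2, 3, 4, 5, 6, 10, 12, 15, 20, 30, 60.
Repeated squaring: 17^1 ≡ 17, 17^2 ≡ 45, 17^4 ≡ 12, 17^8 ≡ 22, 17^16 ≡ 57, 17^32 ≡ 16 (mod 61).
Test 17^d mod 61 for each divisor d in increasing order:
17^1 ≡ 17
17^2 ≡ 45
17^3 = 17^2·17^1 ≡ 33
17^4 ≡ 12
17^5 = 17^4·17^1 ≡ 21
17^6 = 17^4·17^2 ≡ 52
17^10 = 17^8·17^2 ≡ 14
17^12 = 17^8·17^4 ≡ 20
17^15 = 17^8·17^4·17^2·17^1 ≡ 50
17^20 = 17^16·17^4 ≡ 13
17^30 = 17^16·17^8·17^4·17^2 ≡ 60
17^60 = 17^32·17^16·17^8·17^4 ≡ 1  ← first divisor giving 1
The order is 60.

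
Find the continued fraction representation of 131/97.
[1; 2, 1, 5, 1, 4]

Euclidean algorithm steps:
131 = 1 × 97 + 34
97 = 2 × 34 + 29
34 = 1 × 29 + 5
29 = 5 × 5 + 4
5 = 1 × 4 + 1
4 = 4 × 1 + 0
Continued fraction: [1; 2, 1, 5, 1, 4]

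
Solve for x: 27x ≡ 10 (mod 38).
x ≡ 6 (mod 38)

gcd(27, 38) = 1, which divides 10, so solutions exist.
Find 27^(-1) mod 38 by the extended Euclidean algorithm:
38 = 1 × 27 + 11  ⟹  11 = (1)·38 + (-1)·27
27 = 2 × 11 + 5  ⟹  5 = (-2)·38 + (3)·27
11 = 2 × 5 + 1  ⟹  1 = (5)·38 + (-7)·27
So (-7)·27 ≡ 1 (mod 38), i.e. 27^(-1) ≡ -7 ≡ 31 (mod 38).
x ≡ 31 × 10 = 310 ≡ 6 (mod 38).
Check: 27 × 6 = 162 ≡ 10 (mod 38).
Unique solution: x ≡ 6 (mod 38)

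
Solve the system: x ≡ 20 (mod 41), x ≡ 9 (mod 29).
676

Using Chinese Remainder Theorem:
M = 41 × 29 = 1189
M1 = 29, M2 = 41
y1 = 29^(-1) mod 41 = 17
y2 = 41^(-1) mod 29 = 17
x = (20×29×17 + 9×41×17) mod 1189 = 676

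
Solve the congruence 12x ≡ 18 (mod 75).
x ≡ 14 (mod 25)

gcd(12, 75) = 3, which divides 18, so solutions exist.
Divide through by 3: 4x ≡ 6 (mod 25).
Find 4^(-1) mod 25 by the extended Euclidean algorithm:
25 = 6 × 4 + 1  ⟹  1 = (1)·25 + (-6)·4
So (-6)·4 ≡ 1 (mod 25), i.e. 4^(-1) ≡ -6 ≡ 19 (mod 25).
x ≡ 19 × 6 = 114 ≡ 14 (mod 25).
Check: 12 × 14 = 168 ≡ 18 (mod 75).
x ≡ 14 (mod 25), giving 3 solutions mod 75.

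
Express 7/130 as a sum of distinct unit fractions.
1/19 + 1/824 + 1/1017640

Greedy algorithm:
7/130: ceiling(130/7) = 19, use 1/19
3/2470: ceiling(2470/3) = 824, use 1/824
1/1017640: ceiling(1017640/1) = 1017640, use 1/1017640
Result: 7/130 = 1/19 + 1/824 + 1/1017640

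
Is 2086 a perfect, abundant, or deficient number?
deficient

Proper divisors of 2086: sum = 1 + 2 + 7 + 14 + 149 + 298 + 1043 = 1514
Since 1514 < 2086, 2086 is deficient.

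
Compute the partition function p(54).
386155

p(n) counts ways to write n as a sum of positive integers (order ignored).
Euler's pentagonal recurrence: p(k) = p(k-1) + p(k-2) - p(k-5) - p(k-7) + p(k-12) + p(k-15) - ... (offsets j(3j∓1)/2, signs ++--, p(0)=1, p(<0)=0).
DP table for k = 0..53: p(0)=1, p(1)=1, p(2)=2, p(3)=3, p(4)=5, p(5)=7, p(6)=11, p(7)=15, p(8)=22, p(9)=30, p(10)=42, p(11)=56, p(12)=77, p(13)=101, p(14)=135, p(15)=176, p(16)=231, p(17)=297, p(18)=385, p(19)=490, p(20)=627, p(21)=792, p(22)=1002, p(23)=1255, p(24)=1575, p(25)=1958, p(26)=2436, p(27)=3010, p(28)=3718, p(29)=4565, p(30)=5604, p(31)=6842, p(32)=8349, p(33)=10143, p(34)=12310, p(35)=14883, p(36)=17977, p(37)=21637, p(38)=26015, p(39)=31185, p(40)=37338, p(41)=44583, p(42)=53174, p(43)=63261, p(44)=75175, p(45)=89134, p(46)=105558, p(47)=124754, p(48)=147273, p(49)=173525, p(50)=204226, p(51)=239943, p(52)=281589, p(53)=329931.
Final step: p(54) = p(53) + p(52) - p(49) - p(47) + p(42) + p(39) - p(32) - p(28) + p(19) + p(14) - p(3)
= 329931 + 281589 - 173525 - 124754 + 53174 + 31185 - 8349 - 3718 + 490 + 135 - 3
= 386155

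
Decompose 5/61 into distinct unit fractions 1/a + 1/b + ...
1/13 + 1/199 + 1/52603 + 1/4150560811 + 1/34454310087467394631

Greedy algorithm:
5/61: ceiling(61/5) = 13, use 1/13
4/793: ceiling(793/4) = 199, use 1/199
3/157807: ceiling(157807/3) = 52603, use 1/52603
2/8301121621: ceiling(8301121621/2) = 4150560811, use 1/4150560811
1/34454310087467394631: ceiling(34454310087467394631/1) = 34454310087467394631, use 1/34454310087467394631
Result: 5/61 = 1/13 + 1/199 + 1/52603 + 1/4150560811 + 1/34454310087467394631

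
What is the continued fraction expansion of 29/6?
[4; 1, 5]

Euclidean algorithm steps:
29 = 4 × 6 + 5
6 = 1 × 5 + 1
5 = 5 × 1 + 0
Continued fraction: [4; 1, 5]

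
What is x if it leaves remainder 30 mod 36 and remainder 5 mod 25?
30

Using Chinese Remainder Theorem:
M = 36 × 25 = 900
M1 = 25, M2 = 36
y1 = 25^(-1) mod 36 = 13
y2 = 36^(-1) mod 25 = 16
x = (30×25×13 + 5×36×16) mod 900 = 30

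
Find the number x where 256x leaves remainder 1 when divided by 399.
226

gcd(256, 399) = 1, so the inverse exists.
Extended Euclidean algorithm on (399, 256):
399 = 1 × 256 + 143  ⟹  143 = (1)·399 + (-1)·256
256 = 1 × 143 + 113  ⟹  113 = (-1)·399 + (2)·256
143 = 1 × 113 + 30  ⟹  30 = (2)·399 + (-3)·256
113 = 3 × 30 + 23  ⟹  23 = (-7)·399 + (11)·256
30 = 1 × 23 + 7  ⟹  7 = (9)·399 + (-14)·256
23 = 3 × 7 + 2  ⟹  2 = (-34)·399 + (53)·256
7 = 3 × 2 + 1  ⟹  1 = (111)·399 + (-173)·256
So (-173)·256 ≡ 1 (mod 399), i.e. 256^(-1) ≡ -173 ≡ 226 (mod 399).
Check: 256 × 226 = 57856 ≡ 1 (mod 399)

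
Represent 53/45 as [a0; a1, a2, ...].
[1; 5, 1, 1, 1, 2]

Euclidean algorithm steps:
53 = 1 × 45 + 8
45 = 5 × 8 + 5
8 = 1 × 5 + 3
5 = 1 × 3 + 2
3 = 1 × 2 + 1
2 = 2 × 1 + 0
Continued fraction: [1; 5, 1, 1, 1, 2]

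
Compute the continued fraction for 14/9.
[1; 1, 1, 4]

Euclidean algorithm steps:
14 = 1 × 9 + 5
9 = 1 × 5 + 4
5 = 1 × 4 + 1
4 = 4 × 1 + 0
Continued fraction: [1; 1, 1, 4]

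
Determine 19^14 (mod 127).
107

Repeated squaring. Binary of 14 = 1110.
19^1 ≡ 19 (mod 127); 19^2 ≡ 107 (mod 127); 19^4 ≡ 19 (mod 127); 19^8 ≡ 107 (mod 127)
19^14 = 19^2 × 19^4 × 19^8 ≡ 107 (mod 127)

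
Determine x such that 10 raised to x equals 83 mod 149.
35

Baby-step giant-step with step n = ⌈√149⌉ = 13.
Baby steps 10^j mod 149 (j:value) for j=0..12: 0:1, 1:10, 2:100, 3:106, 4:17, 5:21, 6:61, 7:14, 8:140, 9:59, 10:143, 11:89, 12:145.
Giant-step multiplier: 10^(-13) ≡ 10^(148-13) = 10^135 ≡ 108 (mod 149).
Giant steps γ_i = 83·108^i mod 149: γ_0=83, γ_1=24, γ_2=59 (in table at j=9).
x = i·n + j = 2·13 + 9 = 35.
Check: 10^35 ≡ 83 (mod 149).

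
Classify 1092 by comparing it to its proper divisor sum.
abundant

Proper divisors of 1092: sum = 1 + 2 + 3 + 4 + 6 + 7 + 12 + 13 + ... + 182 + 273 + 364 + 546 (23 divisors) = 2044
Since 2044 > 1092, 1092 is abundant.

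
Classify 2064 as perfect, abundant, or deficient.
abundant

Proper divisors of 2064: sum = 1 + 2 + 3 + 4 + 6 + 8 + 12 + 16 + ... + 344 + 516 + 688 + 1032 (19 divisors) = 3392
Since 3392 > 2064, 2064 is abundant.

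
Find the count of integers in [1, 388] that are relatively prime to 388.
192

388 = 2^2 × 97
φ(n) = n × ∏(1 - 1/p) for each prime p dividing n
φ(388) = 388 × (1 - 1/2) × (1 - 1/97) = 192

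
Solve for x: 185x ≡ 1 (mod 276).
185

gcd(185, 276) = 1, so the inverse exists.
Extended Euclidean algorithm on (276, 185):
276 = 1 × 185 + 91  ⟹  91 = (1)·276 + (-1)·185
185 = 2 × 91 + 3  ⟹  3 = (-2)·276 + (3)·185
91 = 30 × 3 + 1  ⟹  1 = (61)·276 + (-91)·185
So (-91)·185 ≡ 1 (mod 276), i.e. 185^(-1) ≡ -91 ≡ 185 (mod 276).
Check: 185 × 185 = 34225 ≡ 1 (mod 276)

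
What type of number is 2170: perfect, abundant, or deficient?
abundant

Proper divisors of 2170: sum = 1 + 2 + 5 + 7 + 10 + 14 + 31 + 35 + 62 + 70 + 155 + 217 + 310 + 434 + 1085 = 2438
Since 2438 > 2170, 2170 is abundant.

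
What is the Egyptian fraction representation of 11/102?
1/10 + 1/128 + 1/32640

Greedy algorithm:
11/102: ceiling(102/11) = 10, use 1/10
2/255: ceiling(255/2) = 128, use 1/128
1/32640: ceiling(32640/1) = 32640, use 1/32640
Result: 11/102 = 1/10 + 1/128 + 1/32640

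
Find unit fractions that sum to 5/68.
1/14 + 1/476

Greedy algorithm:
5/68: ceiling(68/5) = 14, use 1/14
1/476: ceiling(476/1) = 476, use 1/476
Result: 5/68 = 1/14 + 1/476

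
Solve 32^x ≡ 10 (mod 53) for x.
20

Baby-step giant-step with step n = ⌈√53⌉ = 8.
Baby steps 32^j mod 53 (j:value) for j=0..7: 0:1, 1:32, 2:17, 3:14, 4:24, 5:26, 6:37, 7:18.
Giant-step multiplier: 32^(-8) ≡ 32^(52-8) = 32^44 ≡ 15 (mod 53).
Giant steps γ_i = 10·15^i mod 53: γ_0=10, γ_1=44, γ_2=24 (in table at j=4).
x = i·n + j = 2·8 + 4 = 20.
Check: 32^20 ≡ 10 (mod 53).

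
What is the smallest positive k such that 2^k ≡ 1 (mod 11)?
10

11 is prime, so ord(2) divides φ(11) = 10.
Divisors of 10: 1, 2, 5, 10.
Repeated squaring: 2^1 ≡ 2, 2^2 ≡ 4, 2^4 ≡ 5, 2^8 ≡ 3 (mod 11).
Test 2^d mod 11 for each divisor d in increasing order:
2^1 ≡ 2
2^2 ≡ 4
2^5 = 2^4·2^1 ≡ 10
2^10 = 2^8·2^2 ≡ 1  ← first divisor giving 1
The order is 10.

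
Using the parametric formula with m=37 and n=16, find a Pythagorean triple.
(1113, 1184, 1625)

Euclid's formula: a = m² - n², b = 2mn, c = m² + n²
m = 37, n = 16
a = 37² - 16² = 1369 - 256 = 1113
b = 2 × 37 × 16 = 1184
c = 37² + 16² = 1369 + 256 = 1625
Verification: 1113² + 1184² = 1238769 + 1401856 = 2640625 = 1625² ✓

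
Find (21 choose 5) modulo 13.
4

Using Lucas' theorem:
Write n=21 and k=5 in base 13:
n in base 13: [1, 8]
k in base 13: [0, 5]
C(21,5) mod 13 = ∏ C(n_i, k_i) mod 13
Digit binomials (mod 13): C(1,0) = 1; C(8,5) = 56 ≡ 4
Product: 1 × 4 = 4 ≡ 4 (mod 13)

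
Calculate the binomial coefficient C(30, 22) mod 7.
1

Using Lucas' theorem:
Write n=30 and k=22 in base 7:
n in base 7: [4, 2]
k in base 7: [3, 1]
C(30,22) mod 7 = ∏ C(n_i, k_i) mod 7
Digit binomials (mod 7): C(4,3) = 4; C(2,1) = 2
Product: 4 × 2 = 8 ≡ 1 (mod 7)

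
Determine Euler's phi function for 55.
40

55 = 5 × 11
φ(n) = n × ∏(1 - 1/p) for each prime p dividing n
φ(55) = 55 × (1 - 1/5) × (1 - 1/11) = 40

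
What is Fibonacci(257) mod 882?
841

Matrix identity: Q^n = [[F_(n+1), F_n], [F_n, F_(n-1)]] with Q = [[1,1],[1,0]].
n = 257 = 100000001₂. Square-and-multiply, entries mod 882:
Q^1 = [[1,1],[1,0]]
Q^2 = (Q^1)² = [[2,1],[1,1]]
Q^4 = (Q^2)² = [[5,3],[3,2]]
Q^8 = (Q^4)² = [[34,21],[21,13]]
Q^16 = (Q^8)² = [[715,105],[105,610]]
Q^32 = (Q^16)² = [[106,651],[651,337]]
Q^64 = (Q^32)² = [[211,861],[861,232]]
Q^128 = (Q^64)² = [[862,399],[399,463]]
Q^257 = (Q^128)²·Q = [[316,841],[841,357]]
F_257 mod 882 = Q^257[0][1] = 841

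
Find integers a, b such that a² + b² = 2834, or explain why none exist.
5² + 53² (a=5, b=53)

Factorization: 2834 = 2 × 13 × 109
By Fermat: n is sum of two squares iff every prime p ≡ 3 (mod 4) appears to even power.
All primes ≡ 3 (mod 4) appear to even power.
Search a = 0, 1, 2, … for 2834 - a² a perfect square: first hit at a = 5: 2834 - 25 = 2809 = 53².
2834 = 5² + 53² = 25 + 2809 ✓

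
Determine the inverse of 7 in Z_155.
133

gcd(7, 155) = 1, so the inverse exists.
Extended Euclidean algorithm on (155, 7):
155 = 22 × 7 + 1  ⟹  1 = (1)·155 + (-22)·7
So (-22)·7 ≡ 1 (mod 155), i.e. 7^(-1) ≡ -22 ≡ 133 (mod 155).
Check: 7 × 133 = 931 ≡ 1 (mod 155)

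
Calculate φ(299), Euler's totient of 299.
264

299 = 13 × 23
φ(n) = n × ∏(1 - 1/p) for each prime p dividing n
φ(299) = 299 × (1 - 1/13) × (1 - 1/23) = 264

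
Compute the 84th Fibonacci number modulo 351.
117

Matrix identity: Q^n = [[F_(n+1), F_n], [F_n, F_(n-1)]] with Q = [[1,1],[1,0]].
n = 84 = 1010100₂. Square-and-multiply, entries mod 351:
Q^1 = [[1,1],[1,0]]
Q^2 = (Q^1)² = [[2,1],[1,1]]
Q^5 = (Q^2)²·Q = [[8,5],[5,3]]
Q^10 = (Q^5)² = [[89,55],[55,34]]
Q^21 = (Q^10)²·Q = [[161,65],[65,96]]
Q^42 = (Q^21)² = [[311,208],[208,103]]
Q^84 = (Q^42)² = [[287,117],[117,170]]
F_84 mod 351 = Q^84[0][1] = 117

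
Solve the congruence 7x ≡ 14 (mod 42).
x ≡ 2 (mod 6)

gcd(7, 42) = 7, which divides 14, so solutions exist.
Divide through by 7: x ≡ 2 (mod 6).
The coefficient of x is now 1, so x ≡ 2 (mod 6).
Check: 7 × 2 = 14 ≡ 14 (mod 42).
x ≡ 2 (mod 6), giving 7 solutions mod 42.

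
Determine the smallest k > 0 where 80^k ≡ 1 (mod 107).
106

107 is prime, so ord(80) divides φ(107) = 106.
Divisors of 106: 1, 2, 53, 106.
Repeated squaring: 80^1 ≡ 80, 80^2 ≡ 87, 80^4 ≡ 79, 80^8 ≡ 35, 80^16 ≡ 48, 80^32 ≡ 57, 80^64 ≡ 39 (mod 107).
Test 80^d mod 107 for each divisor d in increasing order:
80^1 ≡ 80
80^2 ≡ 87
80^53 = 80^32·80^16·80^4·80^1 ≡ 106
80^106 = 80^64·80^32·80^8·80^2 ≡ 1  ← first divisor giving 1
The order is 106.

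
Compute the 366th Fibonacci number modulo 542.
184

Matrix identity: Q^n = [[F_(n+1), F_n], [F_n, F_(n-1)]] with Q = [[1,1],[1,0]].
n = 366 = 101101110₂. Square-and-multiply, entries mod 542:
Q^1 = [[1,1],[1,0]]
Q^2 = (Q^1)² = [[2,1],[1,1]]
Q^5 = (Q^2)²·Q = [[8,5],[5,3]]
Q^11 = (Q^5)²·Q = [[144,89],[89,55]]
Q^22 = (Q^11)² = [[473,367],[367,106]]
Q^45 = (Q^22)²·Q = [[185,156],[156,29]]
Q^91 = (Q^45)²·Q = [[347,25],[25,322]]
Q^183 = (Q^91)²·Q = [[91,168],[168,465]]
Q^366 = (Q^183)² = [[191,184],[184,7]]
F_366 mod 542 = Q^366[0][1] = 184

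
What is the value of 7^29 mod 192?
103

Repeated squaring. Binary of 29 = 11101.
7^1 ≡ 7 (mod 192); 7^2 ≡ 49 (mod 192); 7^4 ≡ 97 (mod 192); 7^8 ≡ 1 (mod 192); 7^16 ≡ 1 (mod 192)
7^29 = 7^1 × 7^4 × 7^8 × 7^16 ≡ 103 (mod 192)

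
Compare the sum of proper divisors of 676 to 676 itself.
deficient

Proper divisors of 676: sum = 1 + 2 + 4 + 13 + 26 + 52 + 169 + 338 = 605
Since 605 < 676, 676 is deficient.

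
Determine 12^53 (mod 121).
100

Repeated squaring. Binary of 53 = 110101.
12^1 ≡ 12 (mod 121); 12^2 ≡ 23 (mod 121); 12^4 ≡ 45 (mod 121); 12^8 ≡ 89 (mod 121); 12^16 ≡ 56 (mod 121); 12^32 ≡ 111 (mod 121)
12^53 = 12^1 × 12^4 × 12^16 × 12^32 ≡ 100 (mod 121)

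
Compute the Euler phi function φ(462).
120

462 = 2 × 3 × 7 × 11
φ(n) = n × ∏(1 - 1/p) for each prime p dividing n
φ(462) = 462 × (1 - 1/2) × (1 - 1/3) × (1 - 1/7) × (1 - 1/11) = 120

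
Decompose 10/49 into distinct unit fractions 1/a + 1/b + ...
1/5 + 1/245

Greedy algorithm:
10/49: ceiling(49/10) = 5, use 1/5
1/245: ceiling(245/1) = 245, use 1/245
Result: 10/49 = 1/5 + 1/245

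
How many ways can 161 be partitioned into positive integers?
118159068427

p(n) counts ways to write n as a sum of positive integers (order ignored).
Euler's pentagonal recurrence: p(k) = p(k-1) + p(k-2) - p(k-5) - p(k-7) + p(k-12) + p(k-15) - ... (offsets j(3j∓1)/2, signs ++--, p(0)=1, p(<0)=0).
DP table for k = 0..160: p(0)=1, p(1)=1, p(2)=2, p(3)=3, p(4)=5, p(5)=7, p(6)=11, p(7)=15, p(8)=22, p(9)=30, p(10)=42, p(11)=56, p(12)=77, p(13)=101, p(14)=135, p(15)=176, p(16)=231, p(17)=297, p(18)=385, p(19)=490, p(20)=627, p(21)=792, p(22)=1002, p(23)=1255, p(24)=1575, p(25)=1958, p(26)=2436, p(27)=3010, p(28)=3718, p(29)=4565, p(30)=5604, p(31)=6842, p(32)=8349, p(33)=10143, p(34)=12310, p(35)=14883, p(36)=17977, p(37)=21637, p(38)=26015, p(39)=31185, p(40)=37338, p(41)=44583, p(42)=53174, p(43)=63261, p(44)=75175, p(45)=89134, p(46)=105558, p(47)=124754, p(48)=147273, p(49)=173525, p(50)=204226, p(51)=239943, p(52)=281589, p(53)=329931, p(54)=386155, p(55)=451276, p(56)=526823, p(57)=614154, p(58)=715220, p(59)=831820, p(60)=966467, p(61)=1121505, p(62)=1300156, p(63)=1505499, p(64)=1741630, p(65)=2012558, p(66)=2323520, p(67)=2679689, p(68)=3087735, p(69)=3554345, p(70)=4087968, p(71)=4697205, p(72)=5392783, p(73)=6185689, p(74)=7089500, p(75)=8118264, p(76)=9289091, p(77)=10619863, p(78)=12132164, p(79)=13848650, p(80)=15796476, p(81)=18004327, p(82)=20506255, p(83)=23338469, p(84)=26543660, p(85)=30167357, p(86)=34262962, p(87)=38887673, p(88)=44108109, p(89)=49995925, p(90)=56634173, p(91)=64112359, p(92)=72533807, p(93)=82010177, p(94)=92669720, p(95)=104651419, p(96)=118114304, p(97)=133230930, p(98)=150198136, p(99)=169229875, p(100)=190569292, p(101)=214481126, p(102)=241265379, p(103)=271248950, p(104)=304801365, p(105)=342325709, p(106)=384276336, p(107)=431149389, p(108)=483502844, p(109)=541946240, p(110)=607163746, p(111)=679903203, p(112)=761002156, p(113)=851376628, p(114)=952050665, p(115)=1064144451, p(116)=1188908248, p(117)=1327710076, p(118)=1482074143, p(119)=1653668665, p(120)=1844349560, p(121)=2056148051, p(122)=2291320912, p(123)=2552338241, p(124)=2841940500, p(125)=3163127352, p(126)=3519222692, p(127)=3913864295, p(128)=4351078600, p(129)=4835271870, p(130)=5371315400, p(131)=5964539504, p(132)=6620830889, p(133)=7346629512, p(134)=8149040695, p(135)=9035836076, p(136)=10015581680, p(137)=11097645016, p(138)=12292341831, p(139)=13610949895, p(140)=15065878135, p(141)=16670689208, p(142)=18440293320, p(143)=20390982757, p(144)=22540654445, p(145)=24908858009, p(146)=27517052599, p(147)=30388671978, p(148)=33549419497, p(149)=37027355200, p(150)=40853235313, p(151)=45060624582, p(152)=49686288421, p(153)=54770336324, p(154)=60356673280, p(155)=66493182097, p(156)=73232243759, p(157)=80630964769, p(158)=88751778802, p(159)=97662728555, p(160)=107438159466.
Final step: p(161) = p(160) + p(159) - p(156) - p(154) + p(149) + p(146) - p(139) - p(135) + p(126) + p(121) - p(110) - p(104) + p(91) + p(84) - p(69) - p(61) + p(44) + p(35) - p(16) - p(6)
= 107438159466 + 97662728555 - 73232243759 - 60356673280 + 37027355200 + 27517052599 - 13610949895 - 9035836076 + 3519222692 + 2056148051 - 607163746 - 304801365 + 64112359 + 26543660 - 3554345 - 1121505 + 75175 + 14883 - 231 - 11
= 118159068427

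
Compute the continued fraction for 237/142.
[1; 1, 2, 47]

Euclidean algorithm steps:
237 = 1 × 142 + 95
142 = 1 × 95 + 47
95 = 2 × 47 + 1
47 = 47 × 1 + 0
Continued fraction: [1; 1, 2, 47]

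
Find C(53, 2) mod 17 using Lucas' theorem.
1

Using Lucas' theorem:
Write n=53 and k=2 in base 17:
n in base 17: [3, 2]
k in base 17: [0, 2]
C(53,2) mod 17 = ∏ C(n_i, k_i) mod 17
Digit binomials (mod 17): C(3,0) = 1; C(2,2) = 1
Product: 1 × 1 = 1 ≡ 1 (mod 17)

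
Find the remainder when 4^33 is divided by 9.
1

Repeated squaring. Binary of 33 = 100001.
4^1 ≡ 4 (mod 9); 4^2 ≡ 7 (mod 9); 4^4 ≡ 4 (mod 9); 4^8 ≡ 7 (mod 9); 4^16 ≡ 4 (mod 9); 4^32 ≡ 7 (mod 9)
4^33 = 4^1 × 4^32 ≡ 1 (mod 9)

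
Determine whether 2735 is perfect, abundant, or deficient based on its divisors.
deficient

Proper divisors of 2735: sum = 1 + 5 + 547 = 553
Since 553 < 2735, 2735 is deficient.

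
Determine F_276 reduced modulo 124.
8

Matrix identity: Q^n = [[F_(n+1), F_n], [F_n, F_(n-1)]] with Q = [[1,1],[1,0]].
n = 276 = 100010100₂. Square-and-multiply, entries mod 124:
Q^1 = [[1,1],[1,0]]
Q^2 = (Q^1)² = [[2,1],[1,1]]
Q^4 = (Q^2)² = [[5,3],[3,2]]
Q^8 = (Q^4)² = [[34,21],[21,13]]
Q^17 = (Q^8)²·Q = [[104,109],[109,119]]
Q^34 = (Q^17)² = [[5,3],[3,2]]
Q^69 = (Q^34)²·Q = [[55,34],[34,21]]
Q^138 = (Q^69)² = [[89,104],[104,109]]
Q^276 = (Q^138)² = [[13,8],[8,5]]
F_276 mod 124 = Q^276[0][1] = 8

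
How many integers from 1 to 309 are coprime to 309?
204

309 = 3 × 103
φ(n) = n × ∏(1 - 1/p) for each prime p dividing n
φ(309) = 309 × (1 - 1/3) × (1 - 1/103) = 204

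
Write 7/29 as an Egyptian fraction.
1/5 + 1/25 + 1/725

Greedy algorithm:
7/29: ceiling(29/7) = 5, use 1/5
6/145: ceiling(145/6) = 25, use 1/25
1/725: ceiling(725/1) = 725, use 1/725
Result: 7/29 = 1/5 + 1/25 + 1/725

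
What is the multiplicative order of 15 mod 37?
36

37 is prime, so ord(15) divides φ(37) = 36.
Divisors of 36: 1, 2, 3, 4, 6, 9, 12, 18, 36.
Repeated squaring: 15^1 ≡ 15, 15^2 ≡ 3, 15^4 ≡ 9, 15^8 ≡ 7, 15^16 ≡ 12, 15^32 ≡ 33 (mod 37).
Test 15^d mod 37 for each divisor d in increasing order:
15^1 ≡ 15
15^2 ≡ 3
15^3 = 15^2·15^1 ≡ 8
15^4 ≡ 9
15^6 = 15^4·15^2 ≡ 27
15^9 = 15^8·15^1 ≡ 31
15^12 = 15^8·15^4 ≡ 26
15^18 = 15^16·15^2 ≡ 36
15^36 = 15^32·15^4 ≡ 1  ← first divisor giving 1
The order is 36.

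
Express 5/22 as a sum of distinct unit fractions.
1/5 + 1/37 + 1/4070

Greedy algorithm:
5/22: ceiling(22/5) = 5, use 1/5
3/110: ceiling(110/3) = 37, use 1/37
1/4070: ceiling(4070/1) = 4070, use 1/4070
Result: 5/22 = 1/5 + 1/37 + 1/4070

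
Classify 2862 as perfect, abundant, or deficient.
abundant

Proper divisors of 2862: sum = 1 + 2 + 3 + 6 + 9 + 18 + 27 + 53 + 54 + 106 + 159 + 318 + 477 + 954 + 1431 = 3618
Since 3618 > 2862, 2862 is abundant.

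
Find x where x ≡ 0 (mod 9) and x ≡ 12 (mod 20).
72

Using Chinese Remainder Theorem:
M = 9 × 20 = 180
M1 = 20, M2 = 9
y1 = 20^(-1) mod 9 = 5
y2 = 9^(-1) mod 20 = 9
x = (0×20×5 + 12×9×9) mod 180 = 72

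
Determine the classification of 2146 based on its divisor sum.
deficient

Proper divisors of 2146: sum = 1 + 2 + 29 + 37 + 58 + 74 + 1073 = 1274
Since 1274 < 2146, 2146 is deficient.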